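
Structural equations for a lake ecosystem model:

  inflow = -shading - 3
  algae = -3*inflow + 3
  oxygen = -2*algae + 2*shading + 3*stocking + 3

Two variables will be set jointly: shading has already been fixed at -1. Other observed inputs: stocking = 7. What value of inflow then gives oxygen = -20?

With shading held at -1:
Intervening on inflow fixes its value directly, overriding its dependence on shading.
Substituting into the oxygen equation gives oxygen = 6*inflow + 16.
Solve 6*inflow + 16 = -20: inflow = (-20 - 16) / 6 = -6.

inflow = -6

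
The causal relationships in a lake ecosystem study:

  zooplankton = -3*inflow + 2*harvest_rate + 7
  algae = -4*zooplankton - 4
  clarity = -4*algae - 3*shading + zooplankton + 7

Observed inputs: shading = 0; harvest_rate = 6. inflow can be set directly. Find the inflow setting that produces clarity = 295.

Substituting into the zooplankton equation gives zooplankton = -3*inflow + 19.
Substituting into the algae equation gives algae = 12*inflow - 80.
Substituting into the clarity equation gives clarity = -51*inflow + 346.
Solve -51*inflow + 346 = 295: inflow = (295 - 346) / -51 = 1.

inflow = 1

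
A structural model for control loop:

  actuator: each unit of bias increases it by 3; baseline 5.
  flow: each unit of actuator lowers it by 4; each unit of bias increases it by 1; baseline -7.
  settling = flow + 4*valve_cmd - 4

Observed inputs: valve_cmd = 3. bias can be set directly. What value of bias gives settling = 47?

bias = -6

Substituting into the flow equation gives flow = -11*bias - 27.
Substituting into the settling equation gives settling = -11*bias - 19.
Solve -11*bias - 19 = 47: bias = (47 + 19) / -11 = -6.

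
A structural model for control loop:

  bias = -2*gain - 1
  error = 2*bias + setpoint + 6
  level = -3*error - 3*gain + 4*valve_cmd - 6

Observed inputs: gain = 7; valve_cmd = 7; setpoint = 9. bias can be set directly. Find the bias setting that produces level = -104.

bias = 10

Intervening on bias fixes its value directly, overriding its dependence on gain.
Substituting into the error equation gives error = 2*bias + 15.
This gives level = -6*bias - 44.
Solve -6*bias - 44 = -104: bias = (-104 + 44) / -6 = 10.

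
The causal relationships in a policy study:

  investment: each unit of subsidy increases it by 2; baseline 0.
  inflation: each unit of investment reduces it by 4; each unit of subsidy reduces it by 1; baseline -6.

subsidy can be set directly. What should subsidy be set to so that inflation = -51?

Substituting into the inflation equation gives inflation = -9*subsidy - 6.
Solve -9*subsidy - 6 = -51: subsidy = (-51 + 6) / -9 = 5.

subsidy = 5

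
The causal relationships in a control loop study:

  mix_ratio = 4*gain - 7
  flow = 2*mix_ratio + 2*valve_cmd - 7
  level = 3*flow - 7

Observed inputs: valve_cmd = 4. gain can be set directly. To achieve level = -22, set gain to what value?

gain = 1

Substituting into the flow equation gives flow = 8*gain - 13.
level becomes 24*gain - 46.
Solve 24*gain - 46 = -22: gain = (-22 + 46) / 24 = 1.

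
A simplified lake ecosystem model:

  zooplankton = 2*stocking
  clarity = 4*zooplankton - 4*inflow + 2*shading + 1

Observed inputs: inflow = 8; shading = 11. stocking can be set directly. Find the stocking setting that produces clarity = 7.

stocking = 2

Substituting into the clarity equation gives clarity = 8*stocking - 9.
Solve 8*stocking - 9 = 7: stocking = (7 + 9) / 8 = 2.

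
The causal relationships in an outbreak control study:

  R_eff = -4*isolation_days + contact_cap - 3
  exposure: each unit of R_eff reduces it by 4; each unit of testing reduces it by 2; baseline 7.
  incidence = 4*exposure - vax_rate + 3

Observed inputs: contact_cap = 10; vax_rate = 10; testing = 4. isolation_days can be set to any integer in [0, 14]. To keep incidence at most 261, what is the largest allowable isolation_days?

isolation_days = 6

Substituting into the R_eff equation gives R_eff = -4*isolation_days + 7.
Substituting into the exposure equation gives exposure = 16*isolation_days - 29.
incidence becomes 64*isolation_days - 123.
Require 64*isolation_days - 123 ≤ 261, so isolation_days ≤ 6.
The largest integer in [0, 14] satisfying this is 6.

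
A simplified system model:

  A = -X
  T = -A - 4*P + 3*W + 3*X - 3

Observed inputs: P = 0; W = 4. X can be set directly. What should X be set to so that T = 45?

Substituting into the T equation gives T = 4*X + 9.
Solve 4*X + 9 = 45: X = (45 - 9) / 4 = 9.

X = 9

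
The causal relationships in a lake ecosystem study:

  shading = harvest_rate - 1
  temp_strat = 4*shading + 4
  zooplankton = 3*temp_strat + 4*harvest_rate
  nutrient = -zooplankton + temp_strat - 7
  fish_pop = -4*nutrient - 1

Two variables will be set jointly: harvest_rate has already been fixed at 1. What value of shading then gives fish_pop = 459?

With harvest_rate held at 1:
Intervening on shading fixes its value directly, overriding its dependence on harvest_rate.
Substituting into the zooplankton equation gives zooplankton = 12*shading + 16.
nutrient becomes -8*shading - 19.
So fish_pop = 32*shading + 75.
Solve 32*shading + 75 = 459: shading = (459 - 75) / 32 = 12.

shading = 12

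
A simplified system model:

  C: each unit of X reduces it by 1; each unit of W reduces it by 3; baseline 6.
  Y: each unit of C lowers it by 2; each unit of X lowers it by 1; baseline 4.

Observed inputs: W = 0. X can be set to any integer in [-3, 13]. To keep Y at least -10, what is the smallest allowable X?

Substituting into the C equation gives C = -X + 6.
Y becomes X - 8.
Require X - 8 ≥ -10, so X ≥ -2.
The smallest integer in [-3, 13] satisfying this is -2.

X = -2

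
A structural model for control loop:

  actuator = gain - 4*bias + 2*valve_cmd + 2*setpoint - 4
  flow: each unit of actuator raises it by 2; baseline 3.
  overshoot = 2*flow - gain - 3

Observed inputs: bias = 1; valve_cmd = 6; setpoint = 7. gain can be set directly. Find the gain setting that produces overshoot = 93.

gain = 6

Substituting into the actuator equation gives actuator = gain + 18.
This gives flow = 2*gain + 39.
Substituting into the overshoot equation gives overshoot = 3*gain + 75.
Solve 3*gain + 75 = 93: gain = (93 - 75) / 3 = 6.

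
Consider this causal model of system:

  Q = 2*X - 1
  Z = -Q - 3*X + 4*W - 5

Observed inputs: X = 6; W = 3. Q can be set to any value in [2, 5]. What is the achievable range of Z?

Intervening on Q fixes its value directly, overriding its dependence on X.
Substituting into the Z equation gives Z = -Q - 11.
Linear in Q, so extremes are at the endpoints: Q = 2 gives Z = -13; Q = 5 gives Z = -16.

-16 to -13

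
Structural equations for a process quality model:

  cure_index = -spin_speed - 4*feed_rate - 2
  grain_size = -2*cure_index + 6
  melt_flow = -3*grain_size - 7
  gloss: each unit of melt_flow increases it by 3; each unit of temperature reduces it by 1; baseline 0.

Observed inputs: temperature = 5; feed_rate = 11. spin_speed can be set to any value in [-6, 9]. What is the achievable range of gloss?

Substituting into the cure_index equation gives cure_index = -spin_speed - 46.
Substituting into the grain_size equation gives grain_size = 2*spin_speed + 98.
Substituting into the melt_flow equation gives melt_flow = -6*spin_speed - 301.
This gives gloss = -18*spin_speed - 908.
Linear in spin_speed, so extremes are at the endpoints: spin_speed = -6 gives gloss = -800; spin_speed = 9 gives gloss = -1070.

-1070 to -800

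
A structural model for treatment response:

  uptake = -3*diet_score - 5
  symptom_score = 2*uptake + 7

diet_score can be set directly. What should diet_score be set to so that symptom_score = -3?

diet_score = 0

Substituting into the symptom_score equation gives symptom_score = -6*diet_score - 3.
Solve -6*diet_score - 3 = -3: diet_score = (-3 + 3) / -6 = 0.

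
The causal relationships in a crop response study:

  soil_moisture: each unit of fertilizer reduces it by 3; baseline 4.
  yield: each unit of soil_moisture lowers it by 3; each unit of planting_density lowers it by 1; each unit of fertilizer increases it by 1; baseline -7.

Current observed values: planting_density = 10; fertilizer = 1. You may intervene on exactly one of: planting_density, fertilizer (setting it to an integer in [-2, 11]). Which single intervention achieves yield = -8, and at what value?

set planting_density = -1

Intervening on planting_density: with other inputs at their observed values, yield = -planting_density - 9. Solving for -8 gives planting_density = -1, within [-2, 11].
Intervening on fertilizer: yield = 10*fertilizer - 29. Reaching -8 requires fertilizer = 21/10, not an integer.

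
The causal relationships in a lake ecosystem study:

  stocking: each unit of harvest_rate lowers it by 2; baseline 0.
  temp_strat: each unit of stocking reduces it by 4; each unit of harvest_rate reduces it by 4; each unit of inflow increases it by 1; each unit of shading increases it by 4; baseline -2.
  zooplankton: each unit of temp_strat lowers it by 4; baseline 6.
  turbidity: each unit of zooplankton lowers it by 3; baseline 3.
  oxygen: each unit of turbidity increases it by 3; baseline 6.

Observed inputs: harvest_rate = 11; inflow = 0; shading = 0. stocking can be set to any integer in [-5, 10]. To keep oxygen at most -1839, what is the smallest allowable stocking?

Intervening on stocking fixes its value directly, overriding its dependence on harvest_rate.
Substituting into the temp_strat equation gives temp_strat = -4*stocking - 46.
This gives zooplankton = 16*stocking + 190.
turbidity becomes -48*stocking - 567.
So oxygen = -144*stocking - 1695.
Require -144*stocking - 1695 ≤ -1839, so stocking ≥ 1.
The smallest integer in [-5, 10] satisfying this is 1.

stocking = 1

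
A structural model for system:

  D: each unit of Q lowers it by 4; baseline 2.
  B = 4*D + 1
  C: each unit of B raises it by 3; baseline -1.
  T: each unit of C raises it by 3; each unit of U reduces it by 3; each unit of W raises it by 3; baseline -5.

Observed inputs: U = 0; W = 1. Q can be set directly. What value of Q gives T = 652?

Q = -4

Substituting into the B equation gives B = -16*Q + 9.
C becomes -48*Q + 26.
So T = -144*Q + 76.
Solve -144*Q + 76 = 652: Q = (652 - 76) / -144 = -4.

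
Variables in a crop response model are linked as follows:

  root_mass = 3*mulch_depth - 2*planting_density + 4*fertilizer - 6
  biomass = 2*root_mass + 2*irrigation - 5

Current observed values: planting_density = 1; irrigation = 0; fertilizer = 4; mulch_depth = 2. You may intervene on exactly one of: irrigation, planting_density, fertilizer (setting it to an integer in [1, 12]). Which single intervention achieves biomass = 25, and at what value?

Intervening on irrigation: with other inputs at their observed values, biomass = 2*irrigation + 23. Solving for 25 gives irrigation = 1, within [1, 12].
Intervening on planting_density: biomass = -4*planting_density + 27. Reaching 25 requires planting_density = 1/2, not an integer.
Intervening on fertilizer: biomass = 8*fertilizer - 9. Reaching 25 requires fertilizer = 17/4, not an integer.

set irrigation = 1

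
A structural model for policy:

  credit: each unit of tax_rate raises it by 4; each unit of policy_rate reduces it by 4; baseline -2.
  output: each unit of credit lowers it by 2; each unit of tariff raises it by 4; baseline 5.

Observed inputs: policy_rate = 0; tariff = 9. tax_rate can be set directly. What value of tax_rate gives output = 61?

tax_rate = -2

Substituting into the credit equation gives credit = 4*tax_rate - 2.
output becomes -8*tax_rate + 45.
Solve -8*tax_rate + 45 = 61: tax_rate = (61 - 45) / -8 = -2.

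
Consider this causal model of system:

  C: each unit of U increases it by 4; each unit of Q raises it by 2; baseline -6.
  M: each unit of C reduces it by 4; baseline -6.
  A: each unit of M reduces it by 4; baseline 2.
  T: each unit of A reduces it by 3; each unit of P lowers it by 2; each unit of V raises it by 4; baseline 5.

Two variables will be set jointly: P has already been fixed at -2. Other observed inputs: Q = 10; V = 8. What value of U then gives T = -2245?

With P held at -2:
Substituting into the C equation gives C = 4*U + 14.
Substituting into the M equation gives M = -16*U - 62.
A becomes 64*U + 250.
So T = -192*U - 709.
Solve -192*U - 709 = -2245: U = (-2245 + 709) / -192 = 8.

U = 8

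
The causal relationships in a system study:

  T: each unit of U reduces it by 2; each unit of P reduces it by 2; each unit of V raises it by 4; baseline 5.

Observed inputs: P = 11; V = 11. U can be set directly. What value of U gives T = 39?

U = -6

Substituting into the T equation gives T = -2*U + 27.
Solve -2*U + 27 = 39: U = (39 - 27) / -2 = -6.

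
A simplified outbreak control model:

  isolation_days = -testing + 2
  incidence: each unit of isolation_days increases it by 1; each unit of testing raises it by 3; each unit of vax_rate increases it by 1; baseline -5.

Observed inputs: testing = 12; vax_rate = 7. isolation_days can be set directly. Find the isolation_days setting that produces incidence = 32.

isolation_days = -6

Intervening on isolation_days fixes its value directly, overriding its dependence on testing.
Substituting into the incidence equation gives incidence = isolation_days + 38.
Solve isolation_days + 38 = 32: isolation_days = (32 - 38) / 1 = -6.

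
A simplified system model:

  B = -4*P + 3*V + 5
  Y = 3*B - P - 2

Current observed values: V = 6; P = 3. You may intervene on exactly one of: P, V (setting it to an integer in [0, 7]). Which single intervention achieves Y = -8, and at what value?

Intervening on P: Y = -13*P + 67. Reaching -8 requires P = 75/13, not an integer.
Intervening on V: with other inputs at their observed values, Y = 9*V - 26. Solving for -8 gives V = 2, within [0, 7].

set V = 2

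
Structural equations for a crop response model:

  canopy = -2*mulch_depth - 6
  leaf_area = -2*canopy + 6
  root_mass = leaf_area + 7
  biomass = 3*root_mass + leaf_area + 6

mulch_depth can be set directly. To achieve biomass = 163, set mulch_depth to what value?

mulch_depth = 4

Substituting into the leaf_area equation gives leaf_area = 4*mulch_depth + 18.
So root_mass = 4*mulch_depth + 25.
Substituting into the biomass equation gives biomass = 16*mulch_depth + 99.
Solve 16*mulch_depth + 99 = 163: mulch_depth = (163 - 99) / 16 = 4.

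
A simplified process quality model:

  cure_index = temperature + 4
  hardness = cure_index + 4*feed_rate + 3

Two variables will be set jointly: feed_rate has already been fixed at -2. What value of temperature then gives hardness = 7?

temperature = 8

With feed_rate held at -2:
Substituting into the hardness equation gives hardness = temperature - 1.
Solve temperature - 1 = 7: temperature = (7 + 1) / 1 = 8.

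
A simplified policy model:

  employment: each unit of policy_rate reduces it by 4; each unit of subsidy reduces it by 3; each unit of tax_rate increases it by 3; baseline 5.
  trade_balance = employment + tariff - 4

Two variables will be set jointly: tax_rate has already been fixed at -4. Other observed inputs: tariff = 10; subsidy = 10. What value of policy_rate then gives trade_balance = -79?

With tax_rate held at -4:
Substituting into the employment equation gives employment = -4*policy_rate - 37.
So trade_balance = -4*policy_rate - 31.
Solve -4*policy_rate - 31 = -79: policy_rate = (-79 + 31) / -4 = 12.

policy_rate = 12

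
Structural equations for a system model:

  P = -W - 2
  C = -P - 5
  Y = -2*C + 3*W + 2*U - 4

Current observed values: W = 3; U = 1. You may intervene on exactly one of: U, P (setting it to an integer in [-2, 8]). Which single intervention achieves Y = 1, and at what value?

Intervening on U: with other inputs at their observed values, Y = 2*U + 5. Solving for 1 gives U = -2, within [-2, 8].
Intervening on P: Y = 2*P + 17. Reaching 1 requires P = -8, outside [-2, 8].

set U = -2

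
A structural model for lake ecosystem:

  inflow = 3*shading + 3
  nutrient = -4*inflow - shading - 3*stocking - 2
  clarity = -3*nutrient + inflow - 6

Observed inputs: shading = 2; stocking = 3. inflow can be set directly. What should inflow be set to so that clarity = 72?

inflow = 3

Intervening on inflow fixes its value directly, overriding its dependence on shading.
Substituting into the nutrient equation gives nutrient = -4*inflow - 13.
Substituting into the clarity equation gives clarity = 13*inflow + 33.
Solve 13*inflow + 33 = 72: inflow = (72 - 33) / 13 = 3.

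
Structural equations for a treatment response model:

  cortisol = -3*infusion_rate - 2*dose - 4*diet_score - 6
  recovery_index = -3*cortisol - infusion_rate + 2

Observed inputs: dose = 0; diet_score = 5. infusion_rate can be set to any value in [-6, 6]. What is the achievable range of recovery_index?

32 to 128

Substituting into the cortisol equation gives cortisol = -3*infusion_rate - 26.
So recovery_index = 8*infusion_rate + 80.
Linear in infusion_rate, so extremes are at the endpoints: infusion_rate = -6 gives recovery_index = 32; infusion_rate = 6 gives recovery_index = 128.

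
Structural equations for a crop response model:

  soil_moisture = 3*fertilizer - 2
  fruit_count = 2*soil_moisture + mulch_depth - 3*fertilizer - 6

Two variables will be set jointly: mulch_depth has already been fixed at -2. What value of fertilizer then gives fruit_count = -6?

fertilizer = 2

With mulch_depth held at -2:
Substituting into the fruit_count equation gives fruit_count = 3*fertilizer - 12.
Solve 3*fertilizer - 12 = -6: fertilizer = (-6 + 12) / 3 = 2.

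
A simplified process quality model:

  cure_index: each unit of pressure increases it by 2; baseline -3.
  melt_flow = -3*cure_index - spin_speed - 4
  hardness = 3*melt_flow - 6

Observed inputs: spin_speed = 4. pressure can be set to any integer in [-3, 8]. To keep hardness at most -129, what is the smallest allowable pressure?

pressure = 7

Substituting into the melt_flow equation gives melt_flow = -6*pressure + 1.
Substituting into the hardness equation gives hardness = -18*pressure - 3.
Require -18*pressure - 3 ≤ -129, so pressure ≥ 7.
The smallest integer in [-3, 8] satisfying this is 7.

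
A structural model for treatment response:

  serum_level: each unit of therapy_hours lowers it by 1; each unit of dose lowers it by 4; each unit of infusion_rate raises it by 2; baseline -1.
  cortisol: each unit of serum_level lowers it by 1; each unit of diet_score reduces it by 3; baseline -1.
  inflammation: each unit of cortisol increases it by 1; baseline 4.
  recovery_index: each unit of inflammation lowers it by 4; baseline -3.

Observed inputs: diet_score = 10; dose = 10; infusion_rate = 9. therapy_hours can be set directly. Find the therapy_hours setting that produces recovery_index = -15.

therapy_hours = 7

Substituting into the serum_level equation gives serum_level = -therapy_hours - 23.
So cortisol = therapy_hours - 8.
This gives inflammation = therapy_hours - 4.
Substituting into the recovery_index equation gives recovery_index = -4*therapy_hours + 13.
Solve -4*therapy_hours + 13 = -15: therapy_hours = (-15 - 13) / -4 = 7.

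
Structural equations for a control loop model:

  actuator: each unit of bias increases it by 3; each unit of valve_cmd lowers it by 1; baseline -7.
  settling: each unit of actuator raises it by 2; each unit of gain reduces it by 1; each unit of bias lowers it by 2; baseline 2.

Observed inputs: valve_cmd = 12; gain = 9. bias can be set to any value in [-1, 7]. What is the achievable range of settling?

Substituting into the actuator equation gives actuator = 3*bias - 19.
Substituting into the settling equation gives settling = 4*bias - 45.
Linear in bias, so extremes are at the endpoints: bias = -1 gives settling = -49; bias = 7 gives settling = -17.

-49 to -17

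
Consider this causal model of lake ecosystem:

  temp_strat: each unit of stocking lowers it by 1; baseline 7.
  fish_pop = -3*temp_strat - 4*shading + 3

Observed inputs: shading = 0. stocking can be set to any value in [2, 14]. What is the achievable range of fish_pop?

Substituting into the fish_pop equation gives fish_pop = 3*stocking - 18.
Linear in stocking, so extremes are at the endpoints: stocking = 2 gives fish_pop = -12; stocking = 14 gives fish_pop = 24.

-12 to 24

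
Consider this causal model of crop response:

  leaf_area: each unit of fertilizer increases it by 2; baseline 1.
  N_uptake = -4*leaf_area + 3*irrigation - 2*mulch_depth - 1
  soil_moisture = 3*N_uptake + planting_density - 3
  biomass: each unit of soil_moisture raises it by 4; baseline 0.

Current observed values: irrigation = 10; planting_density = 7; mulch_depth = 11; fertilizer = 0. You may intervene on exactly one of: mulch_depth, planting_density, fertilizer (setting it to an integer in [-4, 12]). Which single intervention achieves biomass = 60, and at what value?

set planting_density = 9

Intervening on mulch_depth: biomass = -24*mulch_depth + 316. Reaching 60 requires mulch_depth = 32/3, not an integer.
Intervening on planting_density: with other inputs at their observed values, biomass = 4*planting_density + 24. Solving for 60 gives planting_density = 9, within [-4, 12].
Intervening on fertilizer: biomass = -96*fertilizer + 52. Reaching 60 requires fertilizer = -1/12, not an integer.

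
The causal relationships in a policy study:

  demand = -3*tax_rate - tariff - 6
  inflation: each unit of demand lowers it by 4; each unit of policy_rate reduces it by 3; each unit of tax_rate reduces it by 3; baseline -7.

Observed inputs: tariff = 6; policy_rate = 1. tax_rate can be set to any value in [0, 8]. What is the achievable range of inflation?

Substituting into the demand equation gives demand = -3*tax_rate - 12.
inflation becomes 9*tax_rate + 38.
Linear in tax_rate, so extremes are at the endpoints: tax_rate = 0 gives inflation = 38; tax_rate = 8 gives inflation = 110.

38 to 110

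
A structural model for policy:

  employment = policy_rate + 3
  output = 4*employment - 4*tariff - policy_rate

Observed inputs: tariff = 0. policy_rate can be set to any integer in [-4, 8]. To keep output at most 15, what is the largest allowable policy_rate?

policy_rate = 1

Substituting into the output equation gives output = 3*policy_rate + 12.
Require 3*policy_rate + 12 ≤ 15, so policy_rate ≤ 1.
The largest integer in [-4, 8] satisfying this is 1.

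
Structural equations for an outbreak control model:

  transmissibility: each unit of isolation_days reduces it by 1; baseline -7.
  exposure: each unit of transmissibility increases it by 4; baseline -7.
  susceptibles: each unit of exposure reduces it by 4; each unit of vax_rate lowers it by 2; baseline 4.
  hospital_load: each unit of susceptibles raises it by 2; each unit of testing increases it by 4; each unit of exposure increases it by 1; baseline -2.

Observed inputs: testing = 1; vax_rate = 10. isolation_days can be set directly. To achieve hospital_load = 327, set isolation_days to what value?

isolation_days = 4

Substituting into the exposure equation gives exposure = -4*isolation_days - 35.
This gives susceptibles = 16*isolation_days + 124.
Substituting into the hospital_load equation gives hospital_load = 28*isolation_days + 215.
Solve 28*isolation_days + 215 = 327: isolation_days = (327 - 215) / 28 = 4.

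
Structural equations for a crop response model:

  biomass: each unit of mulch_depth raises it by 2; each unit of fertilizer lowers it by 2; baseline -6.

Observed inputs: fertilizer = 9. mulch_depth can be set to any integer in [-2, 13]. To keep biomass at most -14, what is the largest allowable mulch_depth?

mulch_depth = 5

Substituting into the biomass equation gives biomass = 2*mulch_depth - 24.
Require 2*mulch_depth - 24 ≤ -14, so mulch_depth ≤ 5.
The largest integer in [-2, 13] satisfying this is 5.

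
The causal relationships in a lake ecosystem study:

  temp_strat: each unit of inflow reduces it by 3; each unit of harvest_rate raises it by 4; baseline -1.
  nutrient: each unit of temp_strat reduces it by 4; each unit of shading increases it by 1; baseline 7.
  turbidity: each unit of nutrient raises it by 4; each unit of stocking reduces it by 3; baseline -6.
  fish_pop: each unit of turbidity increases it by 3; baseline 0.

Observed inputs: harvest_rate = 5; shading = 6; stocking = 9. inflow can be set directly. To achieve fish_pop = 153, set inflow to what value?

Substituting into the temp_strat equation gives temp_strat = -3*inflow + 19.
So nutrient = 12*inflow - 63.
Substituting into the turbidity equation gives turbidity = 48*inflow - 285.
Substituting into the fish_pop equation gives fish_pop = 144*inflow - 855.
Solve 144*inflow - 855 = 153: inflow = (153 + 855) / 144 = 7.

inflow = 7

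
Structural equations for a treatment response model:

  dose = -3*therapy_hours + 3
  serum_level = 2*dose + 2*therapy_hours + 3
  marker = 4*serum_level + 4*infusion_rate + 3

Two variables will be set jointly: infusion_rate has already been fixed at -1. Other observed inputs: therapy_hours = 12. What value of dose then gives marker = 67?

dose = -5

With infusion_rate held at -1:
Intervening on dose fixes its value directly, overriding its dependence on therapy_hours.
Substituting into the serum_level equation gives serum_level = 2*dose + 27.
So marker = 8*dose + 107.
Solve 8*dose + 107 = 67: dose = (67 - 107) / 8 = -5.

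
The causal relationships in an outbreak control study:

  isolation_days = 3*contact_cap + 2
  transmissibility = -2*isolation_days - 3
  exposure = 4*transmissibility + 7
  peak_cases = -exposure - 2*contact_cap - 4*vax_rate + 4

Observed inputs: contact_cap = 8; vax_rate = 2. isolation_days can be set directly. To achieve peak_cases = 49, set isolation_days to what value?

Intervening on isolation_days fixes its value directly, overriding its dependence on contact_cap.
Substituting into the exposure equation gives exposure = -8*isolation_days - 5.
Substituting into the peak_cases equation gives peak_cases = 8*isolation_days - 15.
Solve 8*isolation_days - 15 = 49: isolation_days = (49 + 15) / 8 = 8.

isolation_days = 8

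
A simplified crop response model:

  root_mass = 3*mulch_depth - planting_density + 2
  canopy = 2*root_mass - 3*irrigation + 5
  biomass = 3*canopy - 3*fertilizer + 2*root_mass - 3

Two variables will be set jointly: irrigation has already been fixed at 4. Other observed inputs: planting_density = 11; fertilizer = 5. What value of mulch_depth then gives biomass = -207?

mulch_depth = -4

With irrigation held at 4:
Substituting into the root_mass equation gives root_mass = 3*mulch_depth - 9.
Substituting into the canopy equation gives canopy = 6*mulch_depth - 25.
So biomass = 24*mulch_depth - 111.
Solve 24*mulch_depth - 111 = -207: mulch_depth = (-207 + 111) / 24 = -4.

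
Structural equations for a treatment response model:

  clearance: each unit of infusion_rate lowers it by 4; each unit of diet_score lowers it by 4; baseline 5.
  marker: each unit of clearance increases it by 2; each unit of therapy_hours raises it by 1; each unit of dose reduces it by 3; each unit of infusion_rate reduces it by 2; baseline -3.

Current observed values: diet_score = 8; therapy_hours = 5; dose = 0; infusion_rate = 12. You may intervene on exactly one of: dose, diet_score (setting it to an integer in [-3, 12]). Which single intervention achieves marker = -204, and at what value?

Intervening on dose: marker = -3*dose - 172. Reaching -204 requires dose = 32/3, not an integer.
Intervening on diet_score: with other inputs at their observed values, marker = -8*diet_score - 108. Solving for -204 gives diet_score = 12, within [-3, 12].

set diet_score = 12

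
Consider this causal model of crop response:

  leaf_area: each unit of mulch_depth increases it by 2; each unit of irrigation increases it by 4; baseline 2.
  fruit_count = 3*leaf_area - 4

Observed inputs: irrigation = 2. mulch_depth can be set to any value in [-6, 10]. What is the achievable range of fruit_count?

-10 to 86

Substituting into the leaf_area equation gives leaf_area = 2*mulch_depth + 10.
Substituting into the fruit_count equation gives fruit_count = 6*mulch_depth + 26.
Linear in mulch_depth, so extremes are at the endpoints: mulch_depth = -6 gives fruit_count = -10; mulch_depth = 10 gives fruit_count = 86.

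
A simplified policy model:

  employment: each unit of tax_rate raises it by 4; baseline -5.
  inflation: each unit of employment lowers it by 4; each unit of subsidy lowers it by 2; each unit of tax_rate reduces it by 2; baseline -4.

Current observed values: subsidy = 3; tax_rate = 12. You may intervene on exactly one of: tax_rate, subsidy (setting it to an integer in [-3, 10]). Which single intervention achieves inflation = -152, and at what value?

set tax_rate = 9

Intervening on tax_rate: with other inputs at their observed values, inflation = -18*tax_rate + 10. Solving for -152 gives tax_rate = 9, within [-3, 10].
Intervening on subsidy: inflation = -2*subsidy - 200. Reaching -152 requires subsidy = -24, outside [-3, 10].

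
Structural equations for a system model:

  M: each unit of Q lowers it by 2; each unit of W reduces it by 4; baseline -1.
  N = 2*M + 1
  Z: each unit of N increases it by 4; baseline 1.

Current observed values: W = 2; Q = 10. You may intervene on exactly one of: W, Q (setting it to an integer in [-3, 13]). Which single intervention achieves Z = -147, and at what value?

set Q = 5

Intervening on W: Z = -32*W - 163. Reaching -147 requires W = -1/2, not an integer.
Intervening on Q: with other inputs at their observed values, Z = -16*Q - 67. Solving for -147 gives Q = 5, within [-3, 13].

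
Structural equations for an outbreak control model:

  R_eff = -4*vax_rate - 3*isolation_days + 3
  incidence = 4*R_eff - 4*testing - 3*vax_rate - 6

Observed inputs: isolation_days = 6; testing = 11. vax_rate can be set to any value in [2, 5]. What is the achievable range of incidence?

Substituting into the R_eff equation gives R_eff = -4*vax_rate - 15.
incidence becomes -19*vax_rate - 110.
Linear in vax_rate, so extremes are at the endpoints: vax_rate = 2 gives incidence = -148; vax_rate = 5 gives incidence = -205.

-205 to -148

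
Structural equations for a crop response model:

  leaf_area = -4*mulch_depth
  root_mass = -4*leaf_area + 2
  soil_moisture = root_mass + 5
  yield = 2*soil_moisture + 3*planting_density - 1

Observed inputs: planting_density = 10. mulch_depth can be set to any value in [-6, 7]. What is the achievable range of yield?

-149 to 267

Substituting into the root_mass equation gives root_mass = 16*mulch_depth + 2.
Substituting into the soil_moisture equation gives soil_moisture = 16*mulch_depth + 7.
Substituting into the yield equation gives yield = 32*mulch_depth + 43.
Linear in mulch_depth, so extremes are at the endpoints: mulch_depth = -6 gives yield = -149; mulch_depth = 7 gives yield = 267.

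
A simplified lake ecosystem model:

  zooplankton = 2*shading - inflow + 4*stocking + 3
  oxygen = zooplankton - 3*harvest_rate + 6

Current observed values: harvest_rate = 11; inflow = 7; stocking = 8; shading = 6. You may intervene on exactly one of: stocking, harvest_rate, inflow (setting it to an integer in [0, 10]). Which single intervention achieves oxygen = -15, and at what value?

Intervening on stocking: with other inputs at their observed values, oxygen = 4*stocking - 19. Solving for -15 gives stocking = 1, within [0, 10].
Intervening on harvest_rate: oxygen = -3*harvest_rate + 46. Reaching -15 requires harvest_rate = 61/3, not an integer.
Intervening on inflow: oxygen = -inflow + 20. Reaching -15 requires inflow = 35, outside [0, 10].

set stocking = 1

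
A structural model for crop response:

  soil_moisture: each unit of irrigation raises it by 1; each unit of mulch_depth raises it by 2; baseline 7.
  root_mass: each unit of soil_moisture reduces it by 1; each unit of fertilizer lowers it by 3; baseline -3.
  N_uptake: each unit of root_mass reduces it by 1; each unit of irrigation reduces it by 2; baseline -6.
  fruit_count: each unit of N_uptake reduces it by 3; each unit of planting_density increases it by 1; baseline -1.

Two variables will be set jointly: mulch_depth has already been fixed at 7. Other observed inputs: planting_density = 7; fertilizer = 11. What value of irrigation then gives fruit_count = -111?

With mulch_depth held at 7:
Substituting into the soil_moisture equation gives soil_moisture = irrigation + 21.
Substituting into the root_mass equation gives root_mass = -irrigation - 57.
So N_uptake = -irrigation + 51.
Substituting into the fruit_count equation gives fruit_count = 3*irrigation - 147.
Solve 3*irrigation - 147 = -111: irrigation = (-111 + 147) / 3 = 12.

irrigation = 12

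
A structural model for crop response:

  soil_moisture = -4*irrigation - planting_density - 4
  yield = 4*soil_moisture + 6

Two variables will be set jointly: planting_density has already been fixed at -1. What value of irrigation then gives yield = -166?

irrigation = 10

With planting_density held at -1:
Substituting into the soil_moisture equation gives soil_moisture = -4*irrigation - 3.
yield becomes -16*irrigation - 6.
Solve -16*irrigation - 6 = -166: irrigation = (-166 + 6) / -16 = 10.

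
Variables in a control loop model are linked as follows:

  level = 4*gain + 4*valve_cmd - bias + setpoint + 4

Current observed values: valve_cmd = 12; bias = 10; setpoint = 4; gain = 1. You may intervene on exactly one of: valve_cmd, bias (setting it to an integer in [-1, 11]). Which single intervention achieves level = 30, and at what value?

Intervening on valve_cmd: with other inputs at their observed values, level = 4*valve_cmd + 2. Solving for 30 gives valve_cmd = 7, within [-1, 11].
Intervening on bias: level = -bias + 60. Reaching 30 requires bias = 30, outside [-1, 11].

set valve_cmd = 7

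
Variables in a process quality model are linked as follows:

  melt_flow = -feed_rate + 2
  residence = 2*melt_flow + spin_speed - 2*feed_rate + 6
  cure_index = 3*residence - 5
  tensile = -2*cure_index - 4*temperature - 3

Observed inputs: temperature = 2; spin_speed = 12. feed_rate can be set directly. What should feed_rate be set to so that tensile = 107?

feed_rate = 10

Substituting into the residence equation gives residence = -4*feed_rate + 22.
Substituting into the cure_index equation gives cure_index = -12*feed_rate + 61.
This gives tensile = 24*feed_rate - 133.
Solve 24*feed_rate - 133 = 107: feed_rate = (107 + 133) / 24 = 10.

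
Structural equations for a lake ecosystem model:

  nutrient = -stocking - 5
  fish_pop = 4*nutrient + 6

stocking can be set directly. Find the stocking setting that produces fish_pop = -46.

stocking = 8

Substituting into the fish_pop equation gives fish_pop = -4*stocking - 14.
Solve -4*stocking - 14 = -46: stocking = (-46 + 14) / -4 = 8.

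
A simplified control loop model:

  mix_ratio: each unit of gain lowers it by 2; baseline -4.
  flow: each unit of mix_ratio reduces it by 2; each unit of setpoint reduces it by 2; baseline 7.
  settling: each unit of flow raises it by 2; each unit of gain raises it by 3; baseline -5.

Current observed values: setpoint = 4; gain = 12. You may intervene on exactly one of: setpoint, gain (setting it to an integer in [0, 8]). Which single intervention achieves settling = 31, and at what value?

Intervening on setpoint: settling = -4*setpoint + 157. Reaching 31 requires setpoint = 63/2, not an integer.
Intervening on gain: with other inputs at their observed values, settling = 11*gain + 9. Solving for 31 gives gain = 2, within [0, 8].

set gain = 2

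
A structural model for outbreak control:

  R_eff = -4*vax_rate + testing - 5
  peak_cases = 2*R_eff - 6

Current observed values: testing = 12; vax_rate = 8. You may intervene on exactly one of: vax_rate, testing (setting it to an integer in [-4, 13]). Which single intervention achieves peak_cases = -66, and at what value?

Intervening on vax_rate: peak_cases = -8*vax_rate + 8. Reaching -66 requires vax_rate = 37/4, not an integer.
Intervening on testing: with other inputs at their observed values, peak_cases = 2*testing - 80. Solving for -66 gives testing = 7, within [-4, 13].

set testing = 7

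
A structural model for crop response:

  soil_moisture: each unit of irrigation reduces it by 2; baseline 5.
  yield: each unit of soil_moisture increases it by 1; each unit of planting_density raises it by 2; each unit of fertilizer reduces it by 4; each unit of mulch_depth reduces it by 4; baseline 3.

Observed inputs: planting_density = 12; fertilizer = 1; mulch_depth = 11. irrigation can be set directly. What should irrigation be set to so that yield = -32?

irrigation = 8

Substituting into the yield equation gives yield = -2*irrigation - 16.
Solve -2*irrigation - 16 = -32: irrigation = (-32 + 16) / -2 = 8.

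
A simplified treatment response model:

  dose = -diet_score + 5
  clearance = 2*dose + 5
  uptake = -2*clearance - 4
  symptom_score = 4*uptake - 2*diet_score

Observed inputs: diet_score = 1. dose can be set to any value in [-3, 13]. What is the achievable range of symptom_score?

-266 to -10

Intervening on dose fixes its value directly, overriding its dependence on diet_score.
Substituting into the uptake equation gives uptake = -4*dose - 14.
So symptom_score = -16*dose - 58.
Linear in dose, so extremes are at the endpoints: dose = -3 gives symptom_score = -10; dose = 13 gives symptom_score = -266.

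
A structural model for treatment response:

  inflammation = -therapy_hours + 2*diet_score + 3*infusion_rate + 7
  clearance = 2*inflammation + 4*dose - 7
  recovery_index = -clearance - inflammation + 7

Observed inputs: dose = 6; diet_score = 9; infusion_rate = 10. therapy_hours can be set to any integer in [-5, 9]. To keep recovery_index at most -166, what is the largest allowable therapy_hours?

therapy_hours = 3

Substituting into the inflammation equation gives inflammation = -therapy_hours + 55.
Substituting into the clearance equation gives clearance = -2*therapy_hours + 127.
This gives recovery_index = 3*therapy_hours - 175.
Require 3*therapy_hours - 175 ≤ -166, so therapy_hours ≤ 3.
The largest integer in [-5, 9] satisfying this is 3.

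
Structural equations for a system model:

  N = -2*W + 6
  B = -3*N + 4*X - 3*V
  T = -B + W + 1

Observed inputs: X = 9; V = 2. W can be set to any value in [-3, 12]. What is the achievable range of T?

-71 to 4

Substituting into the B equation gives B = 6*W + 12.
Substituting into the T equation gives T = -5*W - 11.
Linear in W, so extremes are at the endpoints: W = -3 gives T = 4; W = 12 gives T = -71.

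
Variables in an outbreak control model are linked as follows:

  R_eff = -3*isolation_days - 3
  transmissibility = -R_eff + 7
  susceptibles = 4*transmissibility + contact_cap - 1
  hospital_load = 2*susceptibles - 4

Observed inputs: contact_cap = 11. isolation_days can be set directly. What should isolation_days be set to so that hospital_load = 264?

isolation_days = 7

Substituting into the transmissibility equation gives transmissibility = 3*isolation_days + 10.
Substituting into the susceptibles equation gives susceptibles = 12*isolation_days + 50.
This gives hospital_load = 24*isolation_days + 96.
Solve 24*isolation_days + 96 = 264: isolation_days = (264 - 96) / 24 = 7.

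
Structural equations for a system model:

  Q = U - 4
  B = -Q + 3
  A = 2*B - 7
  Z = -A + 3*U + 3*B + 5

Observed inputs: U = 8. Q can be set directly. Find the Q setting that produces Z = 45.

Q = -6

Intervening on Q fixes its value directly, overriding its dependence on U.
Substituting into the A equation gives A = -2*Q - 1.
Substituting into the Z equation gives Z = -Q + 39.
Solve -Q + 39 = 45: Q = (45 - 39) / -1 = -6.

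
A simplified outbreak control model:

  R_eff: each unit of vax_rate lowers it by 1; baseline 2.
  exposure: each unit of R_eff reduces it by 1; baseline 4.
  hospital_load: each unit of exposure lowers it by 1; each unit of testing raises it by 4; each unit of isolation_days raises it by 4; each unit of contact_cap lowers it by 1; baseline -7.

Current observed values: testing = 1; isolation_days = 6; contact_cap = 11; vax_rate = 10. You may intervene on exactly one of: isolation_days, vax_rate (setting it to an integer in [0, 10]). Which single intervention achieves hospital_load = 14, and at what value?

set isolation_days = 10

Intervening on isolation_days: with other inputs at their observed values, hospital_load = 4*isolation_days - 26. Solving for 14 gives isolation_days = 10, within [0, 10].
Intervening on vax_rate: hospital_load = -vax_rate + 8. Reaching 14 requires vax_rate = -6, outside [0, 10].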